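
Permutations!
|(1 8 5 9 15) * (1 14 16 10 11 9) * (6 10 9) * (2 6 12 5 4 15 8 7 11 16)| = |(1 7 11 12 5)(2 6 10 16 9 8 4 15 14)| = 45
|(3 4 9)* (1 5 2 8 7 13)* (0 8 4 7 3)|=10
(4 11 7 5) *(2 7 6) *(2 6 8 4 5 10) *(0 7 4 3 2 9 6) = (0 7 10 9 6)(2 4 11 8 3) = [7, 1, 4, 2, 11, 5, 0, 10, 3, 6, 9, 8]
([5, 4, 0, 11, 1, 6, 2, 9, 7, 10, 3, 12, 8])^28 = [0, 1, 2, 3, 4, 5, 6, 7, 8, 9, 10, 11, 12]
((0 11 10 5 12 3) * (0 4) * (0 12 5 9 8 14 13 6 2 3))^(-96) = ((0 11 10 9 8 14 13 6 2 3 4 12))^(-96) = (14)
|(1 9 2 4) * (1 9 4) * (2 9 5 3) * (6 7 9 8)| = 20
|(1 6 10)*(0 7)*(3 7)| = |(0 3 7)(1 6 10)| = 3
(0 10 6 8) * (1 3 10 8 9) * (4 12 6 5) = (0 8)(1 3 10 5 4 12 6 9) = [8, 3, 2, 10, 12, 4, 9, 7, 0, 1, 5, 11, 6]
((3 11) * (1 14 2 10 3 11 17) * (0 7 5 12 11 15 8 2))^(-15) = (0 1 3 2 15 12 7 14 17 10 8 11 5)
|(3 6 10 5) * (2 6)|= |(2 6 10 5 3)|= 5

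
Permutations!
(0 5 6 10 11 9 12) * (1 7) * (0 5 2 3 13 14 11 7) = (0 2 3 13 14 11 9 12 5 6 10 7 1) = [2, 0, 3, 13, 4, 6, 10, 1, 8, 12, 7, 9, 5, 14, 11]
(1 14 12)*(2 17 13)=(1 14 12)(2 17 13)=[0, 14, 17, 3, 4, 5, 6, 7, 8, 9, 10, 11, 1, 2, 12, 15, 16, 13]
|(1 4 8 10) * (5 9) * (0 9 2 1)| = |(0 9 5 2 1 4 8 10)| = 8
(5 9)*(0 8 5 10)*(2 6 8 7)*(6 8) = (0 7 2 8 5 9 10) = [7, 1, 8, 3, 4, 9, 6, 2, 5, 10, 0]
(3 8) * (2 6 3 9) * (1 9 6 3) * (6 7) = (1 9 2 3 8 7 6) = [0, 9, 3, 8, 4, 5, 1, 6, 7, 2]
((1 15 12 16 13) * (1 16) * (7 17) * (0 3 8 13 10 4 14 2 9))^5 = ((0 3 8 13 16 10 4 14 2 9)(1 15 12)(7 17))^5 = (0 10)(1 12 15)(2 13)(3 4)(7 17)(8 14)(9 16)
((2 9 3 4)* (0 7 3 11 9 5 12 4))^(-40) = ((0 7 3)(2 5 12 4)(9 11))^(-40) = (12)(0 3 7)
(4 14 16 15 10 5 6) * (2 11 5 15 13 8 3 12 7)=(2 11 5 6 4 14 16 13 8 3 12 7)(10 15)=[0, 1, 11, 12, 14, 6, 4, 2, 3, 9, 15, 5, 7, 8, 16, 10, 13]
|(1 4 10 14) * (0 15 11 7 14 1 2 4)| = |(0 15 11 7 14 2 4 10 1)| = 9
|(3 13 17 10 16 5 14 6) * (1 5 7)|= |(1 5 14 6 3 13 17 10 16 7)|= 10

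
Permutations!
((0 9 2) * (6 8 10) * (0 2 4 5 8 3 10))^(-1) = (0 8 5 4 9)(3 6 10)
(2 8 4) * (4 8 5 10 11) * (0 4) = (0 4 2 5 10 11) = [4, 1, 5, 3, 2, 10, 6, 7, 8, 9, 11, 0]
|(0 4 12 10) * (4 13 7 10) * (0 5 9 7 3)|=|(0 13 3)(4 12)(5 9 7 10)|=12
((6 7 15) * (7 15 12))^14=(15)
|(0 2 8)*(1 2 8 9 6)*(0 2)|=|(0 8 2 9 6 1)|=6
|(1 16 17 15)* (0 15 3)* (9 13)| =6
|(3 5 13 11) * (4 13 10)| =|(3 5 10 4 13 11)| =6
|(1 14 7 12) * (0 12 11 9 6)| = |(0 12 1 14 7 11 9 6)| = 8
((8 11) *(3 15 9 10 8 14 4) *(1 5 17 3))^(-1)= (1 4 14 11 8 10 9 15 3 17 5)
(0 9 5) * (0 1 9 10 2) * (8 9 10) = (0 8 9 5 1 10 2) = [8, 10, 0, 3, 4, 1, 6, 7, 9, 5, 2]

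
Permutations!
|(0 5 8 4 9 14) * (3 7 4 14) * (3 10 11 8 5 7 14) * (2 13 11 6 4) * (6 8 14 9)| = 12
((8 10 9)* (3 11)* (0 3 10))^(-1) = (0 8 9 10 11 3)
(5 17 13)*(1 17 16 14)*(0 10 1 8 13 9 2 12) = [10, 17, 12, 3, 4, 16, 6, 7, 13, 2, 1, 11, 0, 5, 8, 15, 14, 9] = (0 10 1 17 9 2 12)(5 16 14 8 13)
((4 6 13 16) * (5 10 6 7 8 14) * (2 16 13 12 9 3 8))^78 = (2 4)(3 12 10 14)(5 8 9 6)(7 16)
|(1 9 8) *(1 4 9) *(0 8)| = |(0 8 4 9)| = 4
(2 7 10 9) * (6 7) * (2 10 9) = (2 6 7 9 10) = [0, 1, 6, 3, 4, 5, 7, 9, 8, 10, 2]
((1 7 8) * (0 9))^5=(0 9)(1 8 7)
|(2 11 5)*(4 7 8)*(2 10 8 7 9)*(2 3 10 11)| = 10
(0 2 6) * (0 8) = (0 2 6 8) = [2, 1, 6, 3, 4, 5, 8, 7, 0]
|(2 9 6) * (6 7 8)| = 5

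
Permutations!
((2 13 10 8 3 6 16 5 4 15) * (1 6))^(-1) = (1 3 8 10 13 2 15 4 5 16 6)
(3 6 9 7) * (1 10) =(1 10)(3 6 9 7) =[0, 10, 2, 6, 4, 5, 9, 3, 8, 7, 1]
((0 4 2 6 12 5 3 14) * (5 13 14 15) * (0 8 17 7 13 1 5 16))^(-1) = ((0 4 2 6 12 1 5 3 15 16)(7 13 14 8 17))^(-1) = (0 16 15 3 5 1 12 6 2 4)(7 17 8 14 13)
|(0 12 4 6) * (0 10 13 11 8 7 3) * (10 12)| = 21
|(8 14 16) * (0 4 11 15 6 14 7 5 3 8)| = |(0 4 11 15 6 14 16)(3 8 7 5)| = 28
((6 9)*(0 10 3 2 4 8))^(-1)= (0 8 4 2 3 10)(6 9)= ((0 10 3 2 4 8)(6 9))^(-1)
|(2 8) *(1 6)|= |(1 6)(2 8)|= 2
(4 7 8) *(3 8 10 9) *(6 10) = (3 8 4 7 6 10 9) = [0, 1, 2, 8, 7, 5, 10, 6, 4, 3, 9]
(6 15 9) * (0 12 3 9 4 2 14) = (0 12 3 9 6 15 4 2 14) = [12, 1, 14, 9, 2, 5, 15, 7, 8, 6, 10, 11, 3, 13, 0, 4]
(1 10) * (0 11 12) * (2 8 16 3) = [11, 10, 8, 2, 4, 5, 6, 7, 16, 9, 1, 12, 0, 13, 14, 15, 3] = (0 11 12)(1 10)(2 8 16 3)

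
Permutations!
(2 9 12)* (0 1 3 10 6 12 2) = (0 1 3 10 6 12)(2 9) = [1, 3, 9, 10, 4, 5, 12, 7, 8, 2, 6, 11, 0]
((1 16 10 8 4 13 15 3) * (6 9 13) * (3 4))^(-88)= ((1 16 10 8 3)(4 6 9 13 15))^(-88)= (1 10 3 16 8)(4 9 15 6 13)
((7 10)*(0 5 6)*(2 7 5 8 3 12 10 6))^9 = (12)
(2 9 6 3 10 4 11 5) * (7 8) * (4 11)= (2 9 6 3 10 11 5)(7 8)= [0, 1, 9, 10, 4, 2, 3, 8, 7, 6, 11, 5]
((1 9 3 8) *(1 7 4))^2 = ((1 9 3 8 7 4))^2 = (1 3 7)(4 9 8)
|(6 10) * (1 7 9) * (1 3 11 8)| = 6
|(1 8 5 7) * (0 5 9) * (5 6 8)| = |(0 6 8 9)(1 5 7)| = 12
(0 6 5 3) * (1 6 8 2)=(0 8 2 1 6 5 3)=[8, 6, 1, 0, 4, 3, 5, 7, 2]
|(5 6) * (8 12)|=2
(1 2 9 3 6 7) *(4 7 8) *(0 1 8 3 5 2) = (0 1)(2 9 5)(3 6)(4 7 8) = [1, 0, 9, 6, 7, 2, 3, 8, 4, 5]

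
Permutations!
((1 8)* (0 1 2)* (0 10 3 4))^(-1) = (0 4 3 10 2 8 1)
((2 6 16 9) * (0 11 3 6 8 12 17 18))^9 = ((0 11 3 6 16 9 2 8 12 17 18))^9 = (0 17 8 9 6 11 18 12 2 16 3)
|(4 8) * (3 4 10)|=4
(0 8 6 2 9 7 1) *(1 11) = (0 8 6 2 9 7 11 1) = [8, 0, 9, 3, 4, 5, 2, 11, 6, 7, 10, 1]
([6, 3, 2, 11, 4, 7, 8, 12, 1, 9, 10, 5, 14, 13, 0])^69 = (0 14 12 7 5 11 3 1 8 6)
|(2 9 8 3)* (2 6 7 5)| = 7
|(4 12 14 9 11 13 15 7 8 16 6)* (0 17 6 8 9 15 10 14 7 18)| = |(0 17 6 4 12 7 9 11 13 10 14 15 18)(8 16)| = 26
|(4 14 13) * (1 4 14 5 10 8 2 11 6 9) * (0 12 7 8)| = |(0 12 7 8 2 11 6 9 1 4 5 10)(13 14)| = 12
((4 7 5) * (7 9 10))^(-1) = ((4 9 10 7 5))^(-1) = (4 5 7 10 9)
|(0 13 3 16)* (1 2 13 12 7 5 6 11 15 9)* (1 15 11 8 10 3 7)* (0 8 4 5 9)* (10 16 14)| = 24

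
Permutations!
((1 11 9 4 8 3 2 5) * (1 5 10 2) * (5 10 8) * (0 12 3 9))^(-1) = ((0 12 3 1 11)(2 8 9 4 5 10))^(-1) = (0 11 1 3 12)(2 10 5 4 9 8)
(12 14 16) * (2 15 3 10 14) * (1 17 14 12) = [0, 17, 15, 10, 4, 5, 6, 7, 8, 9, 12, 11, 2, 13, 16, 3, 1, 14] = (1 17 14 16)(2 15 3 10 12)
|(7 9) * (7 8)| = |(7 9 8)| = 3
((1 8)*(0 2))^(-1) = ((0 2)(1 8))^(-1) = (0 2)(1 8)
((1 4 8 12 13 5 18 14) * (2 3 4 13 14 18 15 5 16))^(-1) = (18)(1 14 12 8 4 3 2 16 13)(5 15)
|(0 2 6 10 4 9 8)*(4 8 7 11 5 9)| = |(0 2 6 10 8)(5 9 7 11)| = 20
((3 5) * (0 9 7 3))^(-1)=(0 5 3 7 9)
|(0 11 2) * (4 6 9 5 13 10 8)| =21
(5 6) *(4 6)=(4 6 5)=[0, 1, 2, 3, 6, 4, 5]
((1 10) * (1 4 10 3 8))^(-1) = (1 8 3)(4 10) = ((1 3 8)(4 10))^(-1)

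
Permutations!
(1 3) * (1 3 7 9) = (1 7 9) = [0, 7, 2, 3, 4, 5, 6, 9, 8, 1]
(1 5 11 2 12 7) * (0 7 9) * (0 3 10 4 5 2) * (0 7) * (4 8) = (1 2 12 9 3 10 8 4 5 11 7) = [0, 2, 12, 10, 5, 11, 6, 1, 4, 3, 8, 7, 9]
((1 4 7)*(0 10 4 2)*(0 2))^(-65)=(10)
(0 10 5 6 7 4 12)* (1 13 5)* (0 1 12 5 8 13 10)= (1 10 12)(4 5 6 7)(8 13)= [0, 10, 2, 3, 5, 6, 7, 4, 13, 9, 12, 11, 1, 8]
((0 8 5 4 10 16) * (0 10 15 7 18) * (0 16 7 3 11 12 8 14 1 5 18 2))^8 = ((0 14 1 5 4 15 3 11 12 8 18 16 10 7 2))^8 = (0 12 14 8 1 18 5 16 4 10 15 7 3 2 11)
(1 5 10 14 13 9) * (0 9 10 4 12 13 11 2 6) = [9, 5, 6, 3, 12, 4, 0, 7, 8, 1, 14, 2, 13, 10, 11] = (0 9 1 5 4 12 13 10 14 11 2 6)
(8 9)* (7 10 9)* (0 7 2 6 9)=(0 7 10)(2 6 9 8)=[7, 1, 6, 3, 4, 5, 9, 10, 2, 8, 0]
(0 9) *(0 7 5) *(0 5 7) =(0 9) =[9, 1, 2, 3, 4, 5, 6, 7, 8, 0]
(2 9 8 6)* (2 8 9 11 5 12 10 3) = (2 11 5 12 10 3)(6 8) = [0, 1, 11, 2, 4, 12, 8, 7, 6, 9, 3, 5, 10]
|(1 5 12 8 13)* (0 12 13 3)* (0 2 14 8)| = |(0 12)(1 5 13)(2 14 8 3)| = 12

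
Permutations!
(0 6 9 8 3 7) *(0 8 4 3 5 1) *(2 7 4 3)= (0 6 9 3 4 2 7 8 5 1)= [6, 0, 7, 4, 2, 1, 9, 8, 5, 3]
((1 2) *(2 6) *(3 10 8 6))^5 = (1 2 6 8 10 3)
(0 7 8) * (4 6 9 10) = (0 7 8)(4 6 9 10) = [7, 1, 2, 3, 6, 5, 9, 8, 0, 10, 4]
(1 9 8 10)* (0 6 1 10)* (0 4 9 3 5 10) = (0 6 1 3 5 10)(4 9 8) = [6, 3, 2, 5, 9, 10, 1, 7, 4, 8, 0]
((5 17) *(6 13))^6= (17)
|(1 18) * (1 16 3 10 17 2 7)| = 8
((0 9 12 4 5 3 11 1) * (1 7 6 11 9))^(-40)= (12)(6 7 11)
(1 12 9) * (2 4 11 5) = (1 12 9)(2 4 11 5) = [0, 12, 4, 3, 11, 2, 6, 7, 8, 1, 10, 5, 9]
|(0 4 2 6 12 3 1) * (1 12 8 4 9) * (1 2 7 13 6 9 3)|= 20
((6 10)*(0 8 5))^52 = ((0 8 5)(6 10))^52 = (10)(0 8 5)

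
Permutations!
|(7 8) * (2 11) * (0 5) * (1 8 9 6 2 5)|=9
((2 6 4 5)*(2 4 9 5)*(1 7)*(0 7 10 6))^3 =((0 7 1 10 6 9 5 4 2))^3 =(0 10 5)(1 9 2)(4 7 6)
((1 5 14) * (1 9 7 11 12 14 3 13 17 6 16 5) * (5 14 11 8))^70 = (17)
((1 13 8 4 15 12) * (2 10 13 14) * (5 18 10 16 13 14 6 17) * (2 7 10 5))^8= (18)(1 15 8 16 17)(2 6 12 4 13)(7 14 10)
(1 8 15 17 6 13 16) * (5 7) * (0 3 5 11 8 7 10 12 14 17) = (0 3 5 10 12 14 17 6 13 16 1 7 11 8 15) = [3, 7, 2, 5, 4, 10, 13, 11, 15, 9, 12, 8, 14, 16, 17, 0, 1, 6]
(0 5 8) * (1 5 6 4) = (0 6 4 1 5 8) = [6, 5, 2, 3, 1, 8, 4, 7, 0]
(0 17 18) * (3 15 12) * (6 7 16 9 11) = (0 17 18)(3 15 12)(6 7 16 9 11) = [17, 1, 2, 15, 4, 5, 7, 16, 8, 11, 10, 6, 3, 13, 14, 12, 9, 18, 0]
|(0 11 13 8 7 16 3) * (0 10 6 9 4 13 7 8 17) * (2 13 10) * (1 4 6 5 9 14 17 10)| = 26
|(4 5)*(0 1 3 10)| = |(0 1 3 10)(4 5)| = 4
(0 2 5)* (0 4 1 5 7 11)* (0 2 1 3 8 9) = (0 1 5 4 3 8 9)(2 7 11) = [1, 5, 7, 8, 3, 4, 6, 11, 9, 0, 10, 2]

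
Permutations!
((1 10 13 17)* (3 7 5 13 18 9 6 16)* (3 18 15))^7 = (1 17 13 5 7 3 15 10)(6 9 18 16) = ((1 10 15 3 7 5 13 17)(6 16 18 9))^7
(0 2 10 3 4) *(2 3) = (0 3 4)(2 10) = [3, 1, 10, 4, 0, 5, 6, 7, 8, 9, 2]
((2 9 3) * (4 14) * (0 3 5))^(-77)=(0 9 3 5 2)(4 14)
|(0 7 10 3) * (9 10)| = |(0 7 9 10 3)| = 5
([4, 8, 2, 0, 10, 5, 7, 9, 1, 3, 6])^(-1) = [3, 8, 2, 9, 0, 5, 10, 6, 1, 7, 4]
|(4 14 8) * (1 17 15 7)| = 12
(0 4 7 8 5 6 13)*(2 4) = (0 2 4 7 8 5 6 13) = [2, 1, 4, 3, 7, 6, 13, 8, 5, 9, 10, 11, 12, 0]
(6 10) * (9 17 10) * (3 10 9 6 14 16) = (3 10 14 16)(9 17) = [0, 1, 2, 10, 4, 5, 6, 7, 8, 17, 14, 11, 12, 13, 16, 15, 3, 9]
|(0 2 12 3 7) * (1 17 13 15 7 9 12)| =21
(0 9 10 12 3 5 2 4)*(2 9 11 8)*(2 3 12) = (12)(0 11 8 3 5 9 10 2 4) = [11, 1, 4, 5, 0, 9, 6, 7, 3, 10, 2, 8, 12]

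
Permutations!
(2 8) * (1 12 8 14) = (1 12 8 2 14) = [0, 12, 14, 3, 4, 5, 6, 7, 2, 9, 10, 11, 8, 13, 1]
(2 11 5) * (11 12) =(2 12 11 5) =[0, 1, 12, 3, 4, 2, 6, 7, 8, 9, 10, 5, 11]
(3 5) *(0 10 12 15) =(0 10 12 15)(3 5) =[10, 1, 2, 5, 4, 3, 6, 7, 8, 9, 12, 11, 15, 13, 14, 0]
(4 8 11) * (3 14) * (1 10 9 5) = [0, 10, 2, 14, 8, 1, 6, 7, 11, 5, 9, 4, 12, 13, 3] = (1 10 9 5)(3 14)(4 8 11)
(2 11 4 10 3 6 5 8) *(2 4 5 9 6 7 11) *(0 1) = (0 1)(3 7 11 5 8 4 10)(6 9) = [1, 0, 2, 7, 10, 8, 9, 11, 4, 6, 3, 5]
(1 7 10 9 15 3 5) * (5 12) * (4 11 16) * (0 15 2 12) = [15, 7, 12, 0, 11, 1, 6, 10, 8, 2, 9, 16, 5, 13, 14, 3, 4] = (0 15 3)(1 7 10 9 2 12 5)(4 11 16)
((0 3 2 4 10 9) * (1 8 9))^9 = (0 3 2 4 10 1 8 9)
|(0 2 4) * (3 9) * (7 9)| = |(0 2 4)(3 7 9)| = 3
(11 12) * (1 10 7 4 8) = (1 10 7 4 8)(11 12) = [0, 10, 2, 3, 8, 5, 6, 4, 1, 9, 7, 12, 11]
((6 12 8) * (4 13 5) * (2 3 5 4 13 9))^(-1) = ((2 3 5 13 4 9)(6 12 8))^(-1) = (2 9 4 13 5 3)(6 8 12)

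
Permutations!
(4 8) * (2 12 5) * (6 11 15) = (2 12 5)(4 8)(6 11 15) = [0, 1, 12, 3, 8, 2, 11, 7, 4, 9, 10, 15, 5, 13, 14, 6]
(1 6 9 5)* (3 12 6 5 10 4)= (1 5)(3 12 6 9 10 4)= [0, 5, 2, 12, 3, 1, 9, 7, 8, 10, 4, 11, 6]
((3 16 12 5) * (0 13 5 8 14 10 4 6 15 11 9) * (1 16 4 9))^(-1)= ((0 13 5 3 4 6 15 11 1 16 12 8 14 10 9))^(-1)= (0 9 10 14 8 12 16 1 11 15 6 4 3 5 13)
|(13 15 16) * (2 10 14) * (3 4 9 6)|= 12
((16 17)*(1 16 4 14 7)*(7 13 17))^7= ((1 16 7)(4 14 13 17))^7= (1 16 7)(4 17 13 14)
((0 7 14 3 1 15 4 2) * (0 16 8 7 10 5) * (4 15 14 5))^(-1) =((0 10 4 2 16 8 7 5)(1 14 3))^(-1) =(0 5 7 8 16 2 4 10)(1 3 14)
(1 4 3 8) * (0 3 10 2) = [3, 4, 0, 8, 10, 5, 6, 7, 1, 9, 2] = (0 3 8 1 4 10 2)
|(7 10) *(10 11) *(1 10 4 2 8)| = 7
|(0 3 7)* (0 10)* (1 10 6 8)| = |(0 3 7 6 8 1 10)| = 7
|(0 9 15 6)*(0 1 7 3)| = 7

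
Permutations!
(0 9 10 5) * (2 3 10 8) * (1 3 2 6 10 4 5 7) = (0 9 8 6 10 7 1 3 4 5) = [9, 3, 2, 4, 5, 0, 10, 1, 6, 8, 7]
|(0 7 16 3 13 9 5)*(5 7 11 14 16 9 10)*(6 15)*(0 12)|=18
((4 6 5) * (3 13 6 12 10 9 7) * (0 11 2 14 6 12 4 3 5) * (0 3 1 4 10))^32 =((0 11 2 14 6 3 13 12)(1 4 10 9 7 5))^32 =(14)(1 10 7)(4 9 5)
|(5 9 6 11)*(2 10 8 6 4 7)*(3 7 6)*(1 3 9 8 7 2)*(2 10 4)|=28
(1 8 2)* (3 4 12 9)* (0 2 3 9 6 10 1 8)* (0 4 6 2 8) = (0 8 3 6 10 1 4 12 2) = [8, 4, 0, 6, 12, 5, 10, 7, 3, 9, 1, 11, 2]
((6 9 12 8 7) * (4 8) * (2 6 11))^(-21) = (2 12 7 6 4 11 9 8)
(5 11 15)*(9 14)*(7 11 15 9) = [0, 1, 2, 3, 4, 15, 6, 11, 8, 14, 10, 9, 12, 13, 7, 5] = (5 15)(7 11 9 14)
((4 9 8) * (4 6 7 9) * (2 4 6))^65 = ((2 4 6 7 9 8))^65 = (2 8 9 7 6 4)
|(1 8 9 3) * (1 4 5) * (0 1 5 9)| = |(0 1 8)(3 4 9)| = 3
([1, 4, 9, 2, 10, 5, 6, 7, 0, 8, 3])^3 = (0 10 9 1 3 8 4 2)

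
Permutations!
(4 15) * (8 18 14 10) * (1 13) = (1 13)(4 15)(8 18 14 10) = [0, 13, 2, 3, 15, 5, 6, 7, 18, 9, 8, 11, 12, 1, 10, 4, 16, 17, 14]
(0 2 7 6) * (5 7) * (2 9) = (0 9 2 5 7 6) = [9, 1, 5, 3, 4, 7, 0, 6, 8, 2]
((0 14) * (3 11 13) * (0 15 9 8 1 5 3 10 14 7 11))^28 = ((0 7 11 13 10 14 15 9 8 1 5 3))^28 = (0 10 8)(1 7 14)(3 13 9)(5 11 15)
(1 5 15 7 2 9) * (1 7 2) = (1 5 15 2 9 7) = [0, 5, 9, 3, 4, 15, 6, 1, 8, 7, 10, 11, 12, 13, 14, 2]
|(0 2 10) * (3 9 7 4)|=12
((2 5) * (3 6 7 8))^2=(3 7)(6 8)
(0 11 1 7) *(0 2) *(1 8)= (0 11 8 1 7 2)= [11, 7, 0, 3, 4, 5, 6, 2, 1, 9, 10, 8]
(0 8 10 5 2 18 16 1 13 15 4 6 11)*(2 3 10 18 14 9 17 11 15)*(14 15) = (0 8 18 16 1 13 2 15 4 6 14 9 17 11)(3 10 5) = [8, 13, 15, 10, 6, 3, 14, 7, 18, 17, 5, 0, 12, 2, 9, 4, 1, 11, 16]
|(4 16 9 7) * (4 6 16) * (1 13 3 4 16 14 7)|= 6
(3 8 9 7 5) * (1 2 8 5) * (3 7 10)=[0, 2, 8, 5, 4, 7, 6, 1, 9, 10, 3]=(1 2 8 9 10 3 5 7)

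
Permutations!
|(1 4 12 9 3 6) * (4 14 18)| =8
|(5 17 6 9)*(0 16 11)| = 12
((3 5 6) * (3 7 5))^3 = (7)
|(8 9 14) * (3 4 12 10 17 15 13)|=21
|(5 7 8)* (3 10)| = |(3 10)(5 7 8)| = 6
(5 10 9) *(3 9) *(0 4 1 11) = [4, 11, 2, 9, 1, 10, 6, 7, 8, 5, 3, 0] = (0 4 1 11)(3 9 5 10)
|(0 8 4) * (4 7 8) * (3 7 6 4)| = 6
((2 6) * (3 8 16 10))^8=((2 6)(3 8 16 10))^8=(16)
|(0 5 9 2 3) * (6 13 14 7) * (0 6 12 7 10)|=18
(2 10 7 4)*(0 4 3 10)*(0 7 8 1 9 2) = (0 4)(1 9 2 7 3 10 8) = [4, 9, 7, 10, 0, 5, 6, 3, 1, 2, 8]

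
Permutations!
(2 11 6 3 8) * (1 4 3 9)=[0, 4, 11, 8, 3, 5, 9, 7, 2, 1, 10, 6]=(1 4 3 8 2 11 6 9)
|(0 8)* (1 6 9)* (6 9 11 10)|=|(0 8)(1 9)(6 11 10)|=6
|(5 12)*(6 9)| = 2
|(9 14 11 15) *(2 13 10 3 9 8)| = 9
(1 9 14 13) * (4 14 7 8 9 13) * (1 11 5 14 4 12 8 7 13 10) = [0, 10, 2, 3, 4, 14, 6, 7, 9, 13, 1, 5, 8, 11, 12] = (1 10)(5 14 12 8 9 13 11)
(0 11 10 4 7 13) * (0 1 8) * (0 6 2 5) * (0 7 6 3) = (0 11 10 4 6 2 5 7 13 1 8 3) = [11, 8, 5, 0, 6, 7, 2, 13, 3, 9, 4, 10, 12, 1]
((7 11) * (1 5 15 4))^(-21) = (1 4 15 5)(7 11)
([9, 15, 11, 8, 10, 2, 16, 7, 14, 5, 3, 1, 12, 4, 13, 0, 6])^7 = [0, 1, 2, 8, 10, 5, 16, 7, 14, 9, 3, 11, 12, 4, 13, 15, 6]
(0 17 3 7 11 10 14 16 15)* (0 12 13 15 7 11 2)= (0 17 3 11 10 14 16 7 2)(12 13 15)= [17, 1, 0, 11, 4, 5, 6, 2, 8, 9, 14, 10, 13, 15, 16, 12, 7, 3]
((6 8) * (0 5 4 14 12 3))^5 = ((0 5 4 14 12 3)(6 8))^5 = (0 3 12 14 4 5)(6 8)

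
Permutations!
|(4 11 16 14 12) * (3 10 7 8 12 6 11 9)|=|(3 10 7 8 12 4 9)(6 11 16 14)|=28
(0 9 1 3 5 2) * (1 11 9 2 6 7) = (0 2)(1 3 5 6 7)(9 11) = [2, 3, 0, 5, 4, 6, 7, 1, 8, 11, 10, 9]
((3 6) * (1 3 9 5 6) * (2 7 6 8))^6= ((1 3)(2 7 6 9 5 8))^6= (9)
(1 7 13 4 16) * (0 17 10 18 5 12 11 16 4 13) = [17, 7, 2, 3, 4, 12, 6, 0, 8, 9, 18, 16, 11, 13, 14, 15, 1, 10, 5] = (0 17 10 18 5 12 11 16 1 7)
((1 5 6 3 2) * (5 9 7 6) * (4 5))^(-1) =(1 2 3 6 7 9)(4 5)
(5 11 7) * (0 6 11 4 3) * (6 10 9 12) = (0 10 9 12 6 11 7 5 4 3) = [10, 1, 2, 0, 3, 4, 11, 5, 8, 12, 9, 7, 6]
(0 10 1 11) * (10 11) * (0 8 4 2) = [11, 10, 0, 3, 2, 5, 6, 7, 4, 9, 1, 8] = (0 11 8 4 2)(1 10)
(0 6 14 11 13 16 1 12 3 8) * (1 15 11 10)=(0 6 14 10 1 12 3 8)(11 13 16 15)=[6, 12, 2, 8, 4, 5, 14, 7, 0, 9, 1, 13, 3, 16, 10, 11, 15]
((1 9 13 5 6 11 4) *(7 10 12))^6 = (1 4 11 6 5 13 9)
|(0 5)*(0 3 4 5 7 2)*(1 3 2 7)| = 6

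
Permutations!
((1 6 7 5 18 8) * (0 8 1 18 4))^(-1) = ((0 8 18 1 6 7 5 4))^(-1) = (0 4 5 7 6 1 18 8)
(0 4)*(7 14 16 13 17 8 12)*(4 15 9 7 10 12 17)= [15, 1, 2, 3, 0, 5, 6, 14, 17, 7, 12, 11, 10, 4, 16, 9, 13, 8]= (0 15 9 7 14 16 13 4)(8 17)(10 12)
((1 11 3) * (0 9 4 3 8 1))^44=(1 8 11)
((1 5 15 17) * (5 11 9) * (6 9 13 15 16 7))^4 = (1 17 15 13 11)(5 9 6 7 16)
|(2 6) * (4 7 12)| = 6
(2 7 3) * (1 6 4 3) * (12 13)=(1 6 4 3 2 7)(12 13)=[0, 6, 7, 2, 3, 5, 4, 1, 8, 9, 10, 11, 13, 12]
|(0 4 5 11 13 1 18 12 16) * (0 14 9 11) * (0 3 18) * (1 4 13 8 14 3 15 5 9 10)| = |(0 13 4 9 11 8 14 10 1)(3 18 12 16)(5 15)| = 36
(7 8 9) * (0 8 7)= (0 8 9)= [8, 1, 2, 3, 4, 5, 6, 7, 9, 0]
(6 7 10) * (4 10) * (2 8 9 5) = (2 8 9 5)(4 10 6 7) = [0, 1, 8, 3, 10, 2, 7, 4, 9, 5, 6]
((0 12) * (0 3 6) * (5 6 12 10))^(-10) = (12)(0 5)(6 10)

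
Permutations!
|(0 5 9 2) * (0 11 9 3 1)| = |(0 5 3 1)(2 11 9)| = 12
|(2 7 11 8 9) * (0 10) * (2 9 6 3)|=6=|(0 10)(2 7 11 8 6 3)|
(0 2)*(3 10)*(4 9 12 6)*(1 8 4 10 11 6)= (0 2)(1 8 4 9 12)(3 11 6 10)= [2, 8, 0, 11, 9, 5, 10, 7, 4, 12, 3, 6, 1]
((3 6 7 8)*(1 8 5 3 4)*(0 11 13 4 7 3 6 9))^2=((0 11 13 4 1 8 7 5 6 3 9))^2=(0 13 1 7 6 9 11 4 8 5 3)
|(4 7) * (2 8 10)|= 6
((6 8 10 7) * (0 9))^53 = (0 9)(6 8 10 7)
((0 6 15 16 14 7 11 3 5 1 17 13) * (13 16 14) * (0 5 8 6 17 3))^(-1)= ((0 17 16 13 5 1 3 8 6 15 14 7 11))^(-1)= (0 11 7 14 15 6 8 3 1 5 13 16 17)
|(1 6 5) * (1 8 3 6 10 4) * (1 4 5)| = 6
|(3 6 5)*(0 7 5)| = |(0 7 5 3 6)| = 5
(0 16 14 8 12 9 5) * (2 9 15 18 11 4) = [16, 1, 9, 3, 2, 0, 6, 7, 12, 5, 10, 4, 15, 13, 8, 18, 14, 17, 11] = (0 16 14 8 12 15 18 11 4 2 9 5)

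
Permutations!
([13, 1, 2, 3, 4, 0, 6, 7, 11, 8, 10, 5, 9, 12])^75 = (0 11 9 13 5 8 12)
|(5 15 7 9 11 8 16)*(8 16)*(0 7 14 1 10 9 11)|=10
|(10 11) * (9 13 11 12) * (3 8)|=|(3 8)(9 13 11 10 12)|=10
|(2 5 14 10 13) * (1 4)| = 10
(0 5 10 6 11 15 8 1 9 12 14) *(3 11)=(0 5 10 6 3 11 15 8 1 9 12 14)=[5, 9, 2, 11, 4, 10, 3, 7, 1, 12, 6, 15, 14, 13, 0, 8]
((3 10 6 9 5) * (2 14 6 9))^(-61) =((2 14 6)(3 10 9 5))^(-61) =(2 6 14)(3 5 9 10)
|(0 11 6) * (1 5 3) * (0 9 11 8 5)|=|(0 8 5 3 1)(6 9 11)|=15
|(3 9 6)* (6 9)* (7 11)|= 2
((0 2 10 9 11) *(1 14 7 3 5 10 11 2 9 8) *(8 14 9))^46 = (0 2 1)(3 5 10 14 7)(8 11 9)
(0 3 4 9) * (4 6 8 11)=[3, 1, 2, 6, 9, 5, 8, 7, 11, 0, 10, 4]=(0 3 6 8 11 4 9)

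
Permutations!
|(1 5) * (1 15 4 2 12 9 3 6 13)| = |(1 5 15 4 2 12 9 3 6 13)| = 10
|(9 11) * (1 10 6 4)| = |(1 10 6 4)(9 11)| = 4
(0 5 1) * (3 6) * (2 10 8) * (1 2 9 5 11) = (0 11 1)(2 10 8 9 5)(3 6) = [11, 0, 10, 6, 4, 2, 3, 7, 9, 5, 8, 1]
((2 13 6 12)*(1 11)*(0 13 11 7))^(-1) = (0 7 1 11 2 12 6 13)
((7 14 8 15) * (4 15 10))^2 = (4 7 8)(10 15 14) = ((4 15 7 14 8 10))^2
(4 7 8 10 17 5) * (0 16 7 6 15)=[16, 1, 2, 3, 6, 4, 15, 8, 10, 9, 17, 11, 12, 13, 14, 0, 7, 5]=(0 16 7 8 10 17 5 4 6 15)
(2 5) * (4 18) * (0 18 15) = (0 18 4 15)(2 5) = [18, 1, 5, 3, 15, 2, 6, 7, 8, 9, 10, 11, 12, 13, 14, 0, 16, 17, 4]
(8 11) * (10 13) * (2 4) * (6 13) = [0, 1, 4, 3, 2, 5, 13, 7, 11, 9, 6, 8, 12, 10] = (2 4)(6 13 10)(8 11)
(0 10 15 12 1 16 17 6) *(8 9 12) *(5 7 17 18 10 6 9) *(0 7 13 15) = (0 6 7 17 9 12 1 16 18 10)(5 13 15 8) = [6, 16, 2, 3, 4, 13, 7, 17, 5, 12, 0, 11, 1, 15, 14, 8, 18, 9, 10]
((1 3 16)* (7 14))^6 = (16)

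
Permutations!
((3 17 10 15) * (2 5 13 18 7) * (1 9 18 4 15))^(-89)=(1 4 18 3 2 10 13 9 15 7 17 5)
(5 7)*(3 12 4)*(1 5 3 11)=(1 5 7 3 12 4 11)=[0, 5, 2, 12, 11, 7, 6, 3, 8, 9, 10, 1, 4]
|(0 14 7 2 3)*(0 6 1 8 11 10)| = |(0 14 7 2 3 6 1 8 11 10)| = 10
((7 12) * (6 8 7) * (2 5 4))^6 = (6 7)(8 12)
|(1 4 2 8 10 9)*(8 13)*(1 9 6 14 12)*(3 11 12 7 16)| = |(1 4 2 13 8 10 6 14 7 16 3 11 12)| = 13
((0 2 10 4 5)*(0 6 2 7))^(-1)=((0 7)(2 10 4 5 6))^(-1)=(0 7)(2 6 5 4 10)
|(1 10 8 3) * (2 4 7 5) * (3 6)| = |(1 10 8 6 3)(2 4 7 5)| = 20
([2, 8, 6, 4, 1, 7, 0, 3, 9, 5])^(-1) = (0 6 2)(1 4 3 7 5 9 8)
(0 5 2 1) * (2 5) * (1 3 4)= (5)(0 2 3 4 1)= [2, 0, 3, 4, 1, 5]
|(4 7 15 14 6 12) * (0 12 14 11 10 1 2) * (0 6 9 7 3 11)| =13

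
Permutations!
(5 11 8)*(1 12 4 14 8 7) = (1 12 4 14 8 5 11 7) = [0, 12, 2, 3, 14, 11, 6, 1, 5, 9, 10, 7, 4, 13, 8]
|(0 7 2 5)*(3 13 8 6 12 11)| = 12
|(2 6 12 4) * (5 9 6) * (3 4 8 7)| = 9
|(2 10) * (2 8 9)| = 4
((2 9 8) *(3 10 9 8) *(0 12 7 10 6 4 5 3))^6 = ((0 12 7 10 9)(2 8)(3 6 4 5))^6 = (0 12 7 10 9)(3 4)(5 6)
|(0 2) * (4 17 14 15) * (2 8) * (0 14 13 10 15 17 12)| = |(0 8 2 14 17 13 10 15 4 12)| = 10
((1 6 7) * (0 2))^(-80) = (1 6 7)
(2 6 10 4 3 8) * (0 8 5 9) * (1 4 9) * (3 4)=(0 8 2 6 10 9)(1 3 5)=[8, 3, 6, 5, 4, 1, 10, 7, 2, 0, 9]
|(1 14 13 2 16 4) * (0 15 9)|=|(0 15 9)(1 14 13 2 16 4)|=6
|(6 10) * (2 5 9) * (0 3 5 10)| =|(0 3 5 9 2 10 6)| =7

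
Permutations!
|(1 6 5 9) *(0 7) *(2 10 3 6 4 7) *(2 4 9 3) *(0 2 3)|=|(0 4 7 2 10 3 6 5)(1 9)|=8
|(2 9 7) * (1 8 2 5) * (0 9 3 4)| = 9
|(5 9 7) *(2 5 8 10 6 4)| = |(2 5 9 7 8 10 6 4)| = 8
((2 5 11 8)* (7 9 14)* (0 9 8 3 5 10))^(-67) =((0 9 14 7 8 2 10)(3 5 11))^(-67) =(0 7 10 14 2 9 8)(3 11 5)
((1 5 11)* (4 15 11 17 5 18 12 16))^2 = ((1 18 12 16 4 15 11)(5 17))^2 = (1 12 4 11 18 16 15)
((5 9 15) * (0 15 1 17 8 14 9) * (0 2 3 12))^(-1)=(0 12 3 2 5 15)(1 9 14 8 17)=((0 15 5 2 3 12)(1 17 8 14 9))^(-1)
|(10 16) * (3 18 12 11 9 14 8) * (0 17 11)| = 18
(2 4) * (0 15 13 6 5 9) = (0 15 13 6 5 9)(2 4) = [15, 1, 4, 3, 2, 9, 5, 7, 8, 0, 10, 11, 12, 6, 14, 13]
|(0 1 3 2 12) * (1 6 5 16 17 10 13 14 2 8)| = 30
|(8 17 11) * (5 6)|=|(5 6)(8 17 11)|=6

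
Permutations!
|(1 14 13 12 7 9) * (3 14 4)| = |(1 4 3 14 13 12 7 9)| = 8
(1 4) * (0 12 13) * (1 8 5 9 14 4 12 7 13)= (0 7 13)(1 12)(4 8 5 9 14)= [7, 12, 2, 3, 8, 9, 6, 13, 5, 14, 10, 11, 1, 0, 4]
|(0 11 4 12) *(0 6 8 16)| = 7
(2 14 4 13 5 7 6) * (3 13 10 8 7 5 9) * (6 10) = [0, 1, 14, 13, 6, 5, 2, 10, 7, 3, 8, 11, 12, 9, 4] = (2 14 4 6)(3 13 9)(7 10 8)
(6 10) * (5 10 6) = [0, 1, 2, 3, 4, 10, 6, 7, 8, 9, 5] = (5 10)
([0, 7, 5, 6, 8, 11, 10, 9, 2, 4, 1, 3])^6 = (1 5 7 11 9 3 4 6 8 10 2)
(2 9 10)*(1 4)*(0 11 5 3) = [11, 4, 9, 0, 1, 3, 6, 7, 8, 10, 2, 5] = (0 11 5 3)(1 4)(2 9 10)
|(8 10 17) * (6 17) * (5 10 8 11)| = |(5 10 6 17 11)| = 5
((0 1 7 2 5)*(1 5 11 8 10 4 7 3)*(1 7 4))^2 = ((0 5)(1 3 7 2 11 8 10))^2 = (1 7 11 10 3 2 8)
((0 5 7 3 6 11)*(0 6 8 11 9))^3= ((0 5 7 3 8 11 6 9))^3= (0 3 6 5 8 9 7 11)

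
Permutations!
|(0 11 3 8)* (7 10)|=|(0 11 3 8)(7 10)|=4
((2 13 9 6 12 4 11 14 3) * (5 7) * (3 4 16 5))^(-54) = ((2 13 9 6 12 16 5 7 3)(4 11 14))^(-54) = (16)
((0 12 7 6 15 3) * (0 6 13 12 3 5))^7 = ((0 3 6 15 5)(7 13 12))^7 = (0 6 5 3 15)(7 13 12)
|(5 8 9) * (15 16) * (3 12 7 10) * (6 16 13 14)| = |(3 12 7 10)(5 8 9)(6 16 15 13 14)| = 60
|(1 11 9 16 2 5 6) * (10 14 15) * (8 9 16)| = 6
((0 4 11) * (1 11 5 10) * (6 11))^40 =(0 6 10 4 11 1 5)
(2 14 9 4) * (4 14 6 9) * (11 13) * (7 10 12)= [0, 1, 6, 3, 2, 5, 9, 10, 8, 14, 12, 13, 7, 11, 4]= (2 6 9 14 4)(7 10 12)(11 13)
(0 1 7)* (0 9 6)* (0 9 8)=(0 1 7 8)(6 9)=[1, 7, 2, 3, 4, 5, 9, 8, 0, 6]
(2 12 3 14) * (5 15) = [0, 1, 12, 14, 4, 15, 6, 7, 8, 9, 10, 11, 3, 13, 2, 5] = (2 12 3 14)(5 15)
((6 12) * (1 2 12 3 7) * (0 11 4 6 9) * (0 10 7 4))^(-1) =(0 11)(1 7 10 9 12 2)(3 6 4)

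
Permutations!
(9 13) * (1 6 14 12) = [0, 6, 2, 3, 4, 5, 14, 7, 8, 13, 10, 11, 1, 9, 12] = (1 6 14 12)(9 13)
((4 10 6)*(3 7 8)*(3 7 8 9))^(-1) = ((3 8 7 9)(4 10 6))^(-1) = (3 9 7 8)(4 6 10)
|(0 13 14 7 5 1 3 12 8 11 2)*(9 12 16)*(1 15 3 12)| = 14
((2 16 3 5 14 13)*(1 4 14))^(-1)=(1 5 3 16 2 13 14 4)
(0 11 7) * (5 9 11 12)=(0 12 5 9 11 7)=[12, 1, 2, 3, 4, 9, 6, 0, 8, 11, 10, 7, 5]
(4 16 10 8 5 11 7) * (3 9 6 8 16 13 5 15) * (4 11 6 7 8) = (3 9 7 11 8 15)(4 13 5 6)(10 16) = [0, 1, 2, 9, 13, 6, 4, 11, 15, 7, 16, 8, 12, 5, 14, 3, 10]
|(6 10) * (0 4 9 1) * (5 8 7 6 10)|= 4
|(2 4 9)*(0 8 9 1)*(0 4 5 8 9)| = |(0 9 2 5 8)(1 4)| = 10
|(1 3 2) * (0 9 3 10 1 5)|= 10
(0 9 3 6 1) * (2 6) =(0 9 3 2 6 1) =[9, 0, 6, 2, 4, 5, 1, 7, 8, 3]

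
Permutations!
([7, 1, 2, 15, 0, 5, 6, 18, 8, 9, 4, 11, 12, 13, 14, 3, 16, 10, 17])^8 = [18, 1, 2, 3, 7, 5, 6, 17, 8, 9, 0, 11, 12, 13, 14, 15, 16, 4, 10]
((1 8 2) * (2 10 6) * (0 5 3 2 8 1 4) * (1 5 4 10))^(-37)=(0 4)(1 6 2 5 8 10 3)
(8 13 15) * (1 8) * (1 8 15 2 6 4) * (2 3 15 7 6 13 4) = (1 7 6 2 13 3 15 8 4) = [0, 7, 13, 15, 1, 5, 2, 6, 4, 9, 10, 11, 12, 3, 14, 8]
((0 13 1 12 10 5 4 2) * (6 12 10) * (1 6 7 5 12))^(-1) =((0 13 6 1 10 12 7 5 4 2))^(-1) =(0 2 4 5 7 12 10 1 6 13)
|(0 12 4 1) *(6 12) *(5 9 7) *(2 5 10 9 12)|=21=|(0 6 2 5 12 4 1)(7 10 9)|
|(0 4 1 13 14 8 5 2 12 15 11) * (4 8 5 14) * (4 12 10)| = |(0 8 14 5 2 10 4 1 13 12 15 11)| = 12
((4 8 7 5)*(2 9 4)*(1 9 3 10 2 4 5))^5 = (1 7 8 4 5 9)(2 10 3)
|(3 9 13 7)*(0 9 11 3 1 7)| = 6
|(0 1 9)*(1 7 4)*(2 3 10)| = 15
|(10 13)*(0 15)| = |(0 15)(10 13)| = 2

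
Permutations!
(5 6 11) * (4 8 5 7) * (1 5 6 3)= (1 5 3)(4 8 6 11 7)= [0, 5, 2, 1, 8, 3, 11, 4, 6, 9, 10, 7]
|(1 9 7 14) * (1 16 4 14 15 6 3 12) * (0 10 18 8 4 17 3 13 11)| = |(0 10 18 8 4 14 16 17 3 12 1 9 7 15 6 13 11)| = 17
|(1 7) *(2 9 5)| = 6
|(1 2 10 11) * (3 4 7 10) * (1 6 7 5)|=|(1 2 3 4 5)(6 7 10 11)|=20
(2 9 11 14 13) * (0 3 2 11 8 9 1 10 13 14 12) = (14)(0 3 2 1 10 13 11 12)(8 9) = [3, 10, 1, 2, 4, 5, 6, 7, 9, 8, 13, 12, 0, 11, 14]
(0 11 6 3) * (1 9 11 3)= [3, 9, 2, 0, 4, 5, 1, 7, 8, 11, 10, 6]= (0 3)(1 9 11 6)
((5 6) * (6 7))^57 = ((5 7 6))^57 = (7)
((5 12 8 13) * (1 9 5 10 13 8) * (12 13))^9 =(1 13)(5 12)(9 10)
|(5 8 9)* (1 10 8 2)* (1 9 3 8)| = |(1 10)(2 9 5)(3 8)| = 6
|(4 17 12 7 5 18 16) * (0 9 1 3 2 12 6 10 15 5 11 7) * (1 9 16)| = 26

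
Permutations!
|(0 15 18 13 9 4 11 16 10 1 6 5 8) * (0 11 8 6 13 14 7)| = 40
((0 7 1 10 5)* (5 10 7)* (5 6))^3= ((10)(0 6 5)(1 7))^3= (10)(1 7)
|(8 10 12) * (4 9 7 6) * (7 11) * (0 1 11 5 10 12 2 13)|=22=|(0 1 11 7 6 4 9 5 10 2 13)(8 12)|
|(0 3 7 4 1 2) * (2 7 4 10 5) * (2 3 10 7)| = 7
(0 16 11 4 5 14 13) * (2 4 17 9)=(0 16 11 17 9 2 4 5 14 13)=[16, 1, 4, 3, 5, 14, 6, 7, 8, 2, 10, 17, 12, 0, 13, 15, 11, 9]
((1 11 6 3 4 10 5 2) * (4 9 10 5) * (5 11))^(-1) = ((1 5 2)(3 9 10 4 11 6))^(-1) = (1 2 5)(3 6 11 4 10 9)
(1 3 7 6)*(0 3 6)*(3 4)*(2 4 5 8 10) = (0 5 8 10 2 4 3 7)(1 6) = [5, 6, 4, 7, 3, 8, 1, 0, 10, 9, 2]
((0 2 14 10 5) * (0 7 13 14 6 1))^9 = ((0 2 6 1)(5 7 13 14 10))^9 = (0 2 6 1)(5 10 14 13 7)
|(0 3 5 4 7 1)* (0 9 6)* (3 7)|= |(0 7 1 9 6)(3 5 4)|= 15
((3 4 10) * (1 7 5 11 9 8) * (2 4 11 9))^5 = (11)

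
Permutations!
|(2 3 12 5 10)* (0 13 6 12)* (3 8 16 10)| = 12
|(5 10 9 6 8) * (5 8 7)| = |(5 10 9 6 7)| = 5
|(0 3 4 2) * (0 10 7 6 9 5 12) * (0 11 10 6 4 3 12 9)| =8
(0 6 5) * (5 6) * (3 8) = [5, 1, 2, 8, 4, 0, 6, 7, 3] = (0 5)(3 8)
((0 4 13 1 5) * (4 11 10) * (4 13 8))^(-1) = ((0 11 10 13 1 5)(4 8))^(-1) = (0 5 1 13 10 11)(4 8)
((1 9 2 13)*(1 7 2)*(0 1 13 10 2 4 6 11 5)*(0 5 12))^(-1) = ((0 1 9 13 7 4 6 11 12)(2 10))^(-1) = (0 12 11 6 4 7 13 9 1)(2 10)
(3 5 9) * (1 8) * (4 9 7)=(1 8)(3 5 7 4 9)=[0, 8, 2, 5, 9, 7, 6, 4, 1, 3]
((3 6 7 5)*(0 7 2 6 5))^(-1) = (0 7)(2 6)(3 5)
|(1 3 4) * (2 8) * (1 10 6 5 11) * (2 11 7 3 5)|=|(1 5 7 3 4 10 6 2 8 11)|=10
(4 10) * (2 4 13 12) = [0, 1, 4, 3, 10, 5, 6, 7, 8, 9, 13, 11, 2, 12] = (2 4 10 13 12)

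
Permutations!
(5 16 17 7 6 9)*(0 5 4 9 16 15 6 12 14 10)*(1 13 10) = (0 5 15 6 16 17 7 12 14 1 13 10)(4 9) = [5, 13, 2, 3, 9, 15, 16, 12, 8, 4, 0, 11, 14, 10, 1, 6, 17, 7]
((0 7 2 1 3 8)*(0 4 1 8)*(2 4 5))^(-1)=((0 7 4 1 3)(2 8 5))^(-1)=(0 3 1 4 7)(2 5 8)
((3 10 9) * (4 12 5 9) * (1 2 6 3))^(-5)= ((1 2 6 3 10 4 12 5 9))^(-5)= (1 10 9 3 5 6 12 2 4)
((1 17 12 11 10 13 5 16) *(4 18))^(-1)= (1 16 5 13 10 11 12 17)(4 18)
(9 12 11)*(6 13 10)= (6 13 10)(9 12 11)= [0, 1, 2, 3, 4, 5, 13, 7, 8, 12, 6, 9, 11, 10]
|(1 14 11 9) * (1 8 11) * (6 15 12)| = 6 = |(1 14)(6 15 12)(8 11 9)|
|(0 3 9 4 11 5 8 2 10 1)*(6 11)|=11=|(0 3 9 4 6 11 5 8 2 10 1)|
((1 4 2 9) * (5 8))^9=((1 4 2 9)(5 8))^9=(1 4 2 9)(5 8)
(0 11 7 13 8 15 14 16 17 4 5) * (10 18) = (0 11 7 13 8 15 14 16 17 4 5)(10 18) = [11, 1, 2, 3, 5, 0, 6, 13, 15, 9, 18, 7, 12, 8, 16, 14, 17, 4, 10]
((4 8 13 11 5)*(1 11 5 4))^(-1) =((1 11 4 8 13 5))^(-1) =(1 5 13 8 4 11)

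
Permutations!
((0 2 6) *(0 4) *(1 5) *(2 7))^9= ((0 7 2 6 4)(1 5))^9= (0 4 6 2 7)(1 5)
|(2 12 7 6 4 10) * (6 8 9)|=|(2 12 7 8 9 6 4 10)|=8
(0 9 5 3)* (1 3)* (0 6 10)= [9, 3, 2, 6, 4, 1, 10, 7, 8, 5, 0]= (0 9 5 1 3 6 10)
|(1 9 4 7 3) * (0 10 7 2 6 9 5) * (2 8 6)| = 12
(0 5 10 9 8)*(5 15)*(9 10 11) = [15, 1, 2, 3, 4, 11, 6, 7, 0, 8, 10, 9, 12, 13, 14, 5] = (0 15 5 11 9 8)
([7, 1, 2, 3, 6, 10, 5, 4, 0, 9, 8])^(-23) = (0 10 6 7 8 5 4)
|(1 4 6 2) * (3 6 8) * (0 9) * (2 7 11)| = 8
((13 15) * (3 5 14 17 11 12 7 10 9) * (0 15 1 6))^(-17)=(0 1 15 6 13)(3 5 14 17 11 12 7 10 9)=((0 15 13 1 6)(3 5 14 17 11 12 7 10 9))^(-17)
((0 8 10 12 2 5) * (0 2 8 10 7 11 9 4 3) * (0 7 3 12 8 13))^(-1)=(0 13 12 4 9 11 7 3 8 10)(2 5)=((0 10 8 3 7 11 9 4 12 13)(2 5))^(-1)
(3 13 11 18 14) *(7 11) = [0, 1, 2, 13, 4, 5, 6, 11, 8, 9, 10, 18, 12, 7, 3, 15, 16, 17, 14] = (3 13 7 11 18 14)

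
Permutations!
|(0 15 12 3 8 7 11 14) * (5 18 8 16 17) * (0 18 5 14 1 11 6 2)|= 12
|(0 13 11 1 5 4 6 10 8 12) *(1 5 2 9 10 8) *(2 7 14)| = |(0 13 11 5 4 6 8 12)(1 7 14 2 9 10)| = 24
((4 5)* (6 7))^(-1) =(4 5)(6 7)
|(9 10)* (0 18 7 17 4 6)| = 6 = |(0 18 7 17 4 6)(9 10)|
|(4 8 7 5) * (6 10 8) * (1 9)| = |(1 9)(4 6 10 8 7 5)| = 6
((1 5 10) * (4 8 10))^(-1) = ((1 5 4 8 10))^(-1) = (1 10 8 4 5)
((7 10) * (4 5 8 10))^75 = (10)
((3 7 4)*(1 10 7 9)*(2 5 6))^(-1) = (1 9 3 4 7 10)(2 6 5)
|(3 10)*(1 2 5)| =6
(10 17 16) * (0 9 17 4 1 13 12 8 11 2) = (0 9 17 16 10 4 1 13 12 8 11 2) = [9, 13, 0, 3, 1, 5, 6, 7, 11, 17, 4, 2, 8, 12, 14, 15, 10, 16]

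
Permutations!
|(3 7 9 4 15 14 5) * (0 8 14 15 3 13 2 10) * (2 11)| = |(15)(0 8 14 5 13 11 2 10)(3 7 9 4)| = 8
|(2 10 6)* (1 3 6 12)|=|(1 3 6 2 10 12)|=6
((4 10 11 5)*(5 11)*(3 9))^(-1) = (11)(3 9)(4 5 10)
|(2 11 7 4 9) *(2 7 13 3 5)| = 15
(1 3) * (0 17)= (0 17)(1 3)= [17, 3, 2, 1, 4, 5, 6, 7, 8, 9, 10, 11, 12, 13, 14, 15, 16, 0]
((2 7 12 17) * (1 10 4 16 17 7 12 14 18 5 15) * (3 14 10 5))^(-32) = (1 5 15)(2 10 17 7 16 12 4)(3 14 18)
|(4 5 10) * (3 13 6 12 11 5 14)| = |(3 13 6 12 11 5 10 4 14)| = 9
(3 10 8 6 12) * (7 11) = (3 10 8 6 12)(7 11) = [0, 1, 2, 10, 4, 5, 12, 11, 6, 9, 8, 7, 3]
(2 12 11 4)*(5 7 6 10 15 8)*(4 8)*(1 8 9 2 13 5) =(1 8)(2 12 11 9)(4 13 5 7 6 10 15) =[0, 8, 12, 3, 13, 7, 10, 6, 1, 2, 15, 9, 11, 5, 14, 4]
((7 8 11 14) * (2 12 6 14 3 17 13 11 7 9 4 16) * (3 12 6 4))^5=(2 17 16 3 4 9 12 14 11 6 13)(7 8)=((2 6 14 9 3 17 13 11 12 4 16)(7 8))^5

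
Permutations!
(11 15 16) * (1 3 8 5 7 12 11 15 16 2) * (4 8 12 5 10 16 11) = [0, 3, 1, 12, 8, 7, 6, 5, 10, 9, 16, 11, 4, 13, 14, 2, 15] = (1 3 12 4 8 10 16 15 2)(5 7)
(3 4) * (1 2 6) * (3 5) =(1 2 6)(3 4 5) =[0, 2, 6, 4, 5, 3, 1]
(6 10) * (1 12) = (1 12)(6 10) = [0, 12, 2, 3, 4, 5, 10, 7, 8, 9, 6, 11, 1]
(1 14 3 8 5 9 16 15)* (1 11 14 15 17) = (1 15 11 14 3 8 5 9 16 17) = [0, 15, 2, 8, 4, 9, 6, 7, 5, 16, 10, 14, 12, 13, 3, 11, 17, 1]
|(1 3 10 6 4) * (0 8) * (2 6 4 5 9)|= 4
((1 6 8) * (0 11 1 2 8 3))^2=(0 1 3 11 6)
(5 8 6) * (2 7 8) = [0, 1, 7, 3, 4, 2, 5, 8, 6] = (2 7 8 6 5)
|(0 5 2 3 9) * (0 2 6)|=|(0 5 6)(2 3 9)|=3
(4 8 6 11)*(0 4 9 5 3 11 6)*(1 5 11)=(0 4 8)(1 5 3)(9 11)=[4, 5, 2, 1, 8, 3, 6, 7, 0, 11, 10, 9]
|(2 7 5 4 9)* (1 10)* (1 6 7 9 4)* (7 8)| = |(1 10 6 8 7 5)(2 9)| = 6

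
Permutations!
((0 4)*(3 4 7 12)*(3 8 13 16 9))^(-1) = (0 4 3 9 16 13 8 12 7)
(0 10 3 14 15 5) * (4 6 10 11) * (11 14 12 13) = (0 14 15 5)(3 12 13 11 4 6 10) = [14, 1, 2, 12, 6, 0, 10, 7, 8, 9, 3, 4, 13, 11, 15, 5]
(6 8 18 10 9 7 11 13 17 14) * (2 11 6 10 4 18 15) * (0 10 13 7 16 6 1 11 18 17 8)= (0 10 9 16 6)(1 11 7)(2 18 4 17 14 13 8 15)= [10, 11, 18, 3, 17, 5, 0, 1, 15, 16, 9, 7, 12, 8, 13, 2, 6, 14, 4]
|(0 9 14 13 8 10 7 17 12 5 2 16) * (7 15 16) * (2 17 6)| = |(0 9 14 13 8 10 15 16)(2 7 6)(5 17 12)| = 24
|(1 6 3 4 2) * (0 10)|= 10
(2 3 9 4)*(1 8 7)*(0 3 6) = (0 3 9 4 2 6)(1 8 7) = [3, 8, 6, 9, 2, 5, 0, 1, 7, 4]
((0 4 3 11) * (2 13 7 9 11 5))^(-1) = (0 11 9 7 13 2 5 3 4)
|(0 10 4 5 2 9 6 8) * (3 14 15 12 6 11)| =|(0 10 4 5 2 9 11 3 14 15 12 6 8)| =13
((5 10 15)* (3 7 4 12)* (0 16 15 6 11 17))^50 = ((0 16 15 5 10 6 11 17)(3 7 4 12))^50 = (0 15 10 11)(3 4)(5 6 17 16)(7 12)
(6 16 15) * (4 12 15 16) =(16)(4 12 15 6) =[0, 1, 2, 3, 12, 5, 4, 7, 8, 9, 10, 11, 15, 13, 14, 6, 16]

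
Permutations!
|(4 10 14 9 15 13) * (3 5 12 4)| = 9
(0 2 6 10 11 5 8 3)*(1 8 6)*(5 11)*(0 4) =(11)(0 2 1 8 3 4)(5 6 10) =[2, 8, 1, 4, 0, 6, 10, 7, 3, 9, 5, 11]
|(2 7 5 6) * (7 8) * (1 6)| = 6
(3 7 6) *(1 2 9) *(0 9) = (0 9 1 2)(3 7 6) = [9, 2, 0, 7, 4, 5, 3, 6, 8, 1]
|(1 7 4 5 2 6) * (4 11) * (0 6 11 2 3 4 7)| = 3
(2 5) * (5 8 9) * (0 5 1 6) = (0 5 2 8 9 1 6) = [5, 6, 8, 3, 4, 2, 0, 7, 9, 1]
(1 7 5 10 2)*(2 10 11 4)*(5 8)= (1 7 8 5 11 4 2)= [0, 7, 1, 3, 2, 11, 6, 8, 5, 9, 10, 4]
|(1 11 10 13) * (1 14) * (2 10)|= |(1 11 2 10 13 14)|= 6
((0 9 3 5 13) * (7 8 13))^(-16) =(0 8 5 9 13 7 3)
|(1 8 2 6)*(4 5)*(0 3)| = 4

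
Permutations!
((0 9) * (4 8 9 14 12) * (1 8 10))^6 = (0 8 10 12)(1 4 14 9)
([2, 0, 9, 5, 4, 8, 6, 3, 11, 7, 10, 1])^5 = [5, 3, 8, 0, 4, 2, 6, 1, 9, 11, 10, 7]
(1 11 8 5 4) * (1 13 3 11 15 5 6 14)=(1 15 5 4 13 3 11 8 6 14)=[0, 15, 2, 11, 13, 4, 14, 7, 6, 9, 10, 8, 12, 3, 1, 5]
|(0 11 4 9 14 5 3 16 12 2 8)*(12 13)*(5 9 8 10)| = 28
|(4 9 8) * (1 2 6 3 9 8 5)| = |(1 2 6 3 9 5)(4 8)| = 6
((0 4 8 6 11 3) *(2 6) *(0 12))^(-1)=(0 12 3 11 6 2 8 4)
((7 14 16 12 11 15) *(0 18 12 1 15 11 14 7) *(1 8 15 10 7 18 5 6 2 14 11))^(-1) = (0 15 8 16 14 2 6 5)(1 11 12 18 7 10) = ((0 5 6 2 14 16 8 15)(1 10 7 18 12 11))^(-1)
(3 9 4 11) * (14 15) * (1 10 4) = (1 10 4 11 3 9)(14 15) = [0, 10, 2, 9, 11, 5, 6, 7, 8, 1, 4, 3, 12, 13, 15, 14]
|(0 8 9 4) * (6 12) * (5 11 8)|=6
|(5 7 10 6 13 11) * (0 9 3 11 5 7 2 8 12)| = |(0 9 3 11 7 10 6 13 5 2 8 12)| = 12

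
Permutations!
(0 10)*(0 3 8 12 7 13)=(0 10 3 8 12 7 13)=[10, 1, 2, 8, 4, 5, 6, 13, 12, 9, 3, 11, 7, 0]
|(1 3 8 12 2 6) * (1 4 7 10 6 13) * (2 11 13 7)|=|(1 3 8 12 11 13)(2 7 10 6 4)|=30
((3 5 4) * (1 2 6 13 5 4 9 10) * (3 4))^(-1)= ((1 2 6 13 5 9 10))^(-1)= (1 10 9 5 13 6 2)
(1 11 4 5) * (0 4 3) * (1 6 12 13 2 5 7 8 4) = (0 1 11 3)(2 5 6 12 13)(4 7 8) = [1, 11, 5, 0, 7, 6, 12, 8, 4, 9, 10, 3, 13, 2]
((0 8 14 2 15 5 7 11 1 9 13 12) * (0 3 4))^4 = (0 15 1 3 14 7 13)(2 11 12 8 5 9 4)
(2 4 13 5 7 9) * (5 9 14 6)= (2 4 13 9)(5 7 14 6)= [0, 1, 4, 3, 13, 7, 5, 14, 8, 2, 10, 11, 12, 9, 6]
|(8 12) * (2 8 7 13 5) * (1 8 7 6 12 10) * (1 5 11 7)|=|(1 8 10 5 2)(6 12)(7 13 11)|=30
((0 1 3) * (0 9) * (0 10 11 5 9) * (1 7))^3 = ((0 7 1 3)(5 9 10 11))^3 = (0 3 1 7)(5 11 10 9)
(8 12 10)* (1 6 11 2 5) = (1 6 11 2 5)(8 12 10) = [0, 6, 5, 3, 4, 1, 11, 7, 12, 9, 8, 2, 10]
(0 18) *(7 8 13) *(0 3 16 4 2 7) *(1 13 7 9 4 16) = [18, 13, 9, 1, 2, 5, 6, 8, 7, 4, 10, 11, 12, 0, 14, 15, 16, 17, 3] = (0 18 3 1 13)(2 9 4)(7 8)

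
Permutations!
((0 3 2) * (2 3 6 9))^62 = (0 9)(2 6)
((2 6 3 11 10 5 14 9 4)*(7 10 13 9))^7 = (5 10 7 14)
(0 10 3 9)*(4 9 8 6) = (0 10 3 8 6 4 9) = [10, 1, 2, 8, 9, 5, 4, 7, 6, 0, 3]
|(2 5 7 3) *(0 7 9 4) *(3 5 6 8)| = 20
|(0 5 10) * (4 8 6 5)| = |(0 4 8 6 5 10)| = 6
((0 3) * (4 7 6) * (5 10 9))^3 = (10)(0 3) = ((0 3)(4 7 6)(5 10 9))^3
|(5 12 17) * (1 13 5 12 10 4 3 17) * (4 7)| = 9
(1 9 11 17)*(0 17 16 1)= (0 17)(1 9 11 16)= [17, 9, 2, 3, 4, 5, 6, 7, 8, 11, 10, 16, 12, 13, 14, 15, 1, 0]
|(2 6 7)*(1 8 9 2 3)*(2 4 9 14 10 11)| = 18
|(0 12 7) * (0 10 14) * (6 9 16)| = 15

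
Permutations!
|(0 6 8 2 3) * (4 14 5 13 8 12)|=|(0 6 12 4 14 5 13 8 2 3)|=10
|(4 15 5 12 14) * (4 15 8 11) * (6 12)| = |(4 8 11)(5 6 12 14 15)| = 15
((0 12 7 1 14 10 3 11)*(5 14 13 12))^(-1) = (0 11 3 10 14 5)(1 7 12 13)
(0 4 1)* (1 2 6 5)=(0 4 2 6 5 1)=[4, 0, 6, 3, 2, 1, 5]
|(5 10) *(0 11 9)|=|(0 11 9)(5 10)|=6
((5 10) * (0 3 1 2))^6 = ((0 3 1 2)(5 10))^6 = (10)(0 1)(2 3)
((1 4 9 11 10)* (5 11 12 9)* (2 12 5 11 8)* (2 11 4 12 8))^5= (1 8 9 10 2 12 11 5)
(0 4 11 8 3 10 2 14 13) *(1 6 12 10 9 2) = (0 4 11 8 3 9 2 14 13)(1 6 12 10) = [4, 6, 14, 9, 11, 5, 12, 7, 3, 2, 1, 8, 10, 0, 13]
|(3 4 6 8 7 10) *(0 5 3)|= 8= |(0 5 3 4 6 8 7 10)|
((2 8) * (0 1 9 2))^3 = (0 2 1 8 9)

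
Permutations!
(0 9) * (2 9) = [2, 1, 9, 3, 4, 5, 6, 7, 8, 0] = (0 2 9)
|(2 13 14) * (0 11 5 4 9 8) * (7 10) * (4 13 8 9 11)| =|(0 4 11 5 13 14 2 8)(7 10)| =8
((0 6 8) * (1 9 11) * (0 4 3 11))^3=(0 4 1 6 3 9 8 11)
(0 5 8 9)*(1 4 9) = (0 5 8 1 4 9) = [5, 4, 2, 3, 9, 8, 6, 7, 1, 0]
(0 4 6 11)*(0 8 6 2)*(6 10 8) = [4, 1, 0, 3, 2, 5, 11, 7, 10, 9, 8, 6] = (0 4 2)(6 11)(8 10)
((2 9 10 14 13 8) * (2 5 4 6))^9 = (14)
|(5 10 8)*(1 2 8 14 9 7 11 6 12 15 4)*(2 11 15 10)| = |(1 11 6 12 10 14 9 7 15 4)(2 8 5)| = 30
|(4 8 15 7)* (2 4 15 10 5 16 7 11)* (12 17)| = 18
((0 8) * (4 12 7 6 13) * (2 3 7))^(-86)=(2 4 6 3 12 13 7)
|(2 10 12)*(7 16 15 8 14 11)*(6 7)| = 21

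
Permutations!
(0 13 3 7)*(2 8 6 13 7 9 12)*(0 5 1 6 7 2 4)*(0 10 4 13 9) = (0 2 8 7 5 1 6 9 12 13 3)(4 10) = [2, 6, 8, 0, 10, 1, 9, 5, 7, 12, 4, 11, 13, 3]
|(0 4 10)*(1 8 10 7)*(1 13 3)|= 8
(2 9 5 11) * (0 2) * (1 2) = [1, 2, 9, 3, 4, 11, 6, 7, 8, 5, 10, 0] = (0 1 2 9 5 11)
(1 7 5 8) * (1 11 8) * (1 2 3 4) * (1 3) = (1 7 5 2)(3 4)(8 11) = [0, 7, 1, 4, 3, 2, 6, 5, 11, 9, 10, 8]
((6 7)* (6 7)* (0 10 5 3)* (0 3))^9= ((0 10 5))^9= (10)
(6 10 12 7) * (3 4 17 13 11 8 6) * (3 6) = [0, 1, 2, 4, 17, 5, 10, 6, 3, 9, 12, 8, 7, 11, 14, 15, 16, 13] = (3 4 17 13 11 8)(6 10 12 7)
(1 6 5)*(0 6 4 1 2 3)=(0 6 5 2 3)(1 4)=[6, 4, 3, 0, 1, 2, 5]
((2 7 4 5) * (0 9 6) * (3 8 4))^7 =(0 9 6)(2 7 3 8 4 5) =((0 9 6)(2 7 3 8 4 5))^7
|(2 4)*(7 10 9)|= |(2 4)(7 10 9)|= 6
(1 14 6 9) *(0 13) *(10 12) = (0 13)(1 14 6 9)(10 12) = [13, 14, 2, 3, 4, 5, 9, 7, 8, 1, 12, 11, 10, 0, 6]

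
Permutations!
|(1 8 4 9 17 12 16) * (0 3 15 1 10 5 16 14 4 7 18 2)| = 120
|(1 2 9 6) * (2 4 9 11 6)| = 6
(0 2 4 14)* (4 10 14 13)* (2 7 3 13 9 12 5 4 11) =(0 7 3 13 11 2 10 14)(4 9 12 5) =[7, 1, 10, 13, 9, 4, 6, 3, 8, 12, 14, 2, 5, 11, 0]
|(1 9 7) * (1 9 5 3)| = 6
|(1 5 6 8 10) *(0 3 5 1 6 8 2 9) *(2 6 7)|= 8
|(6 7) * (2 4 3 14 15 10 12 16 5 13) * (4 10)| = 12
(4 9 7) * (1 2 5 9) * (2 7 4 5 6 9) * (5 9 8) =(1 7 9 4)(2 6 8 5) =[0, 7, 6, 3, 1, 2, 8, 9, 5, 4]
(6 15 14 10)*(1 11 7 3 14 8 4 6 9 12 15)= (1 11 7 3 14 10 9 12 15 8 4 6)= [0, 11, 2, 14, 6, 5, 1, 3, 4, 12, 9, 7, 15, 13, 10, 8]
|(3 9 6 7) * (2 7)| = |(2 7 3 9 6)| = 5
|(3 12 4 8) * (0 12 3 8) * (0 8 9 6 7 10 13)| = |(0 12 4 8 9 6 7 10 13)| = 9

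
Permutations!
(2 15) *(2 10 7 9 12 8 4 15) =[0, 1, 2, 3, 15, 5, 6, 9, 4, 12, 7, 11, 8, 13, 14, 10] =(4 15 10 7 9 12 8)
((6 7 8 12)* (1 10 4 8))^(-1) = (1 7 6 12 8 4 10)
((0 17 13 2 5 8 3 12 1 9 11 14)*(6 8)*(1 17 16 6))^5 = (0 12 1 16 17 9 6 13 11 8 2 14 3 5)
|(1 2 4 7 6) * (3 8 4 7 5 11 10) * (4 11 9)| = 12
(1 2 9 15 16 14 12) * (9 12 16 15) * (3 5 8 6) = (1 2 12)(3 5 8 6)(14 16) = [0, 2, 12, 5, 4, 8, 3, 7, 6, 9, 10, 11, 1, 13, 16, 15, 14]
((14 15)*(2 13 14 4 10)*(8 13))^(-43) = ((2 8 13 14 15 4 10))^(-43) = (2 10 4 15 14 13 8)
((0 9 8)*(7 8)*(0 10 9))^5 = (7 8 10 9)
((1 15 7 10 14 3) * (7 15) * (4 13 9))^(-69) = (15)(1 7 10 14 3)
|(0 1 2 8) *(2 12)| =|(0 1 12 2 8)| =5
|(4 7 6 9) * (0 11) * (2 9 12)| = 6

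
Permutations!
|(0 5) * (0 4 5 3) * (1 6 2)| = 6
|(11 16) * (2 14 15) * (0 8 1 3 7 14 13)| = 18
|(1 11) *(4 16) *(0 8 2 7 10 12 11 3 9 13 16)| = |(0 8 2 7 10 12 11 1 3 9 13 16 4)| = 13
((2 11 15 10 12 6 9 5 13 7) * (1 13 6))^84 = ((1 13 7 2 11 15 10 12)(5 6 9))^84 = (1 11)(2 12)(7 10)(13 15)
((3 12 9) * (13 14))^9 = (13 14)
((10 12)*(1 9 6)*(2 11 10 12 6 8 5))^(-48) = ((12)(1 9 8 5 2 11 10 6))^(-48) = (12)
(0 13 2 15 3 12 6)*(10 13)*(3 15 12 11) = [10, 1, 12, 11, 4, 5, 0, 7, 8, 9, 13, 3, 6, 2, 14, 15] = (15)(0 10 13 2 12 6)(3 11)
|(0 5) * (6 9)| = 2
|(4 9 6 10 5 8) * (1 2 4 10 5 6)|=4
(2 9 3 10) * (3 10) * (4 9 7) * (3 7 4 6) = (2 4 9 10)(3 7 6) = [0, 1, 4, 7, 9, 5, 3, 6, 8, 10, 2]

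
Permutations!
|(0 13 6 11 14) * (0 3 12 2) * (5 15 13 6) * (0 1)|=|(0 6 11 14 3 12 2 1)(5 15 13)|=24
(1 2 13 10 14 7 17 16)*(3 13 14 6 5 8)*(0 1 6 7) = (0 1 2 14)(3 13 10 7 17 16 6 5 8) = [1, 2, 14, 13, 4, 8, 5, 17, 3, 9, 7, 11, 12, 10, 0, 15, 6, 16]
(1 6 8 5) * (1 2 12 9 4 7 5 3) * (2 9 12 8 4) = (12)(1 6 4 7 5 9 2 8 3) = [0, 6, 8, 1, 7, 9, 4, 5, 3, 2, 10, 11, 12]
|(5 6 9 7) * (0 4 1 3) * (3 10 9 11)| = 10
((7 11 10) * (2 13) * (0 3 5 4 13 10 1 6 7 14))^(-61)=(0 4 10 3 13 14 5 2)(1 11 7 6)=((0 3 5 4 13 2 10 14)(1 6 7 11))^(-61)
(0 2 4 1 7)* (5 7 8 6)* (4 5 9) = (0 2 5 7)(1 8 6 9 4) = [2, 8, 5, 3, 1, 7, 9, 0, 6, 4]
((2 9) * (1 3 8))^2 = (9)(1 8 3) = ((1 3 8)(2 9))^2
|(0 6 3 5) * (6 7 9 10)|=|(0 7 9 10 6 3 5)|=7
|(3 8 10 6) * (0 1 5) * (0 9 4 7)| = |(0 1 5 9 4 7)(3 8 10 6)| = 12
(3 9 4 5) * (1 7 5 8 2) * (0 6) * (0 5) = (0 6 5 3 9 4 8 2 1 7) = [6, 7, 1, 9, 8, 3, 5, 0, 2, 4]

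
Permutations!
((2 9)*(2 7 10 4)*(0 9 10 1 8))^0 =((0 9 7 1 8)(2 10 4))^0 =(10)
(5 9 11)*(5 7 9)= [0, 1, 2, 3, 4, 5, 6, 9, 8, 11, 10, 7]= (7 9 11)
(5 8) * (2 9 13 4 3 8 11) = (2 9 13 4 3 8 5 11) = [0, 1, 9, 8, 3, 11, 6, 7, 5, 13, 10, 2, 12, 4]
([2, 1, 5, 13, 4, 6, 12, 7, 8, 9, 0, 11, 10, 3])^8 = (13)(0 5 12)(2 6 10)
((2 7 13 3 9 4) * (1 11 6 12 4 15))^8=(1 3 2 6 15 13 4 11 9 7 12)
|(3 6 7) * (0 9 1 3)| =6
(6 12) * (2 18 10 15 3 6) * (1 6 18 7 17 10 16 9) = (1 6 12 2 7 17 10 15 3 18 16 9) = [0, 6, 7, 18, 4, 5, 12, 17, 8, 1, 15, 11, 2, 13, 14, 3, 9, 10, 16]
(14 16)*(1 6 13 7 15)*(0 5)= (0 5)(1 6 13 7 15)(14 16)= [5, 6, 2, 3, 4, 0, 13, 15, 8, 9, 10, 11, 12, 7, 16, 1, 14]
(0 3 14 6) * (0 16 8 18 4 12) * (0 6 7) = [3, 1, 2, 14, 12, 5, 16, 0, 18, 9, 10, 11, 6, 13, 7, 15, 8, 17, 4] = (0 3 14 7)(4 12 6 16 8 18)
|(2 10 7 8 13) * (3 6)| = |(2 10 7 8 13)(3 6)| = 10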